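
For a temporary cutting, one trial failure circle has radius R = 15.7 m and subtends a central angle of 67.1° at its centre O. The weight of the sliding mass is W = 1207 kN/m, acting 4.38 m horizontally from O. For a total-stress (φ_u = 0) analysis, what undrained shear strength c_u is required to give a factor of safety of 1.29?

c_u = 23.6 kPa

FS = c_u·L_a·R / (W·d), so c_u = FS·W·d / (L_a·R).
Arc length L_a = R·θ = 15.7·(67.1°·π/180) = 15.7·1.1711 = 18.39 m
c_u = 1.29·1207·4.38 / (18.39·15.7) = 6819.8 / 288.67 = 23.63 kPa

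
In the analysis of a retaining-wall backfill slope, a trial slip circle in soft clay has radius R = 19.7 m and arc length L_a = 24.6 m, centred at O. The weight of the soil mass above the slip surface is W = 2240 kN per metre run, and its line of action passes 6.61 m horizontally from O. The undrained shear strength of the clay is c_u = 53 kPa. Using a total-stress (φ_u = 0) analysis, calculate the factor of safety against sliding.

FS = 1.73

Taking moments about the centre O, the resisting moment is provided by the undrained shear strength acting along the arc:
M_R = c_u·L_a·R = 53·24.60·19.7 = 25684.9 kN·m/m
M_D = W·d = 2240·6.61 = 14806.4 kN·m/m
FS = M_R / M_D = 25684.9 / 14806.4 = 1.735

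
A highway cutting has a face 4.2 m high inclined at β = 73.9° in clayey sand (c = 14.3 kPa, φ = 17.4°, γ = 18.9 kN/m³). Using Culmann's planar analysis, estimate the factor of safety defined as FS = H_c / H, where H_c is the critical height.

H_c = (4c/γ) · sinβ cosφ / [1 − cos(β − φ)]
    = (4·14.3/18.9) · sin73.9°·cos17.4° / [1 − cos56.5°]
    = 3.026 · 0.9168 / 0.4481 = 6.19 m
FS = H_c / H = 6.19 / 4.2 = 1.474

FS = 1.47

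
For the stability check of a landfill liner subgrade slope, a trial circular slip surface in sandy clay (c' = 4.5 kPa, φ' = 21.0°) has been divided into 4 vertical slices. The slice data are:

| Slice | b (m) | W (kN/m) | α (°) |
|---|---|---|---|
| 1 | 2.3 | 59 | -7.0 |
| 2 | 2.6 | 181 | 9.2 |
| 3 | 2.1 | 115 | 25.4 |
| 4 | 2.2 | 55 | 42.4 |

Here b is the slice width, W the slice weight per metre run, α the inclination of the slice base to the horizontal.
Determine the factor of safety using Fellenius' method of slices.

FS = 1.78

Ordinary method of slices: FS = Σ[c'·Δl_i + (W_i cosα_i)·tanφ'] / Σ W_i sinα_i, with Δl_i = b_i / cosα_i.
Slice 1: Δl = 2.3/cos(-7.0°) = 2.317 m; N'_1 = 59·cos(-7.0°) = 58.6; c'Δl = 10.43; W sinα = -7.2
Slice 2: Δl = 2.6/cos9.2° = 2.634 m; N'_2 = 181·cos9.2° = 178.7; c'Δl = 11.85; W sinα = 28.9
Slice 3: Δl = 2.1/cos25.4° = 2.325 m; N'_3 = 115·cos25.4° = 103.9; c'Δl = 10.46; W sinα = 49.3
Slice 4: Δl = 2.2/cos42.4° = 2.979 m; N'_4 = 55·cos42.4° = 40.6; c'Δl = 13.41; W sinα = 37.1
Σc'Δl = 46.1 kN/m; ΣN' = 381.7 kN/m; ΣW sinα = 108.2 kN/m
Resisting = 46.1 + 381.7·tan21.0° = 46.1 + 146.5 = 192.7 kN/m
FS = 192.7 / 108.2 = 1.781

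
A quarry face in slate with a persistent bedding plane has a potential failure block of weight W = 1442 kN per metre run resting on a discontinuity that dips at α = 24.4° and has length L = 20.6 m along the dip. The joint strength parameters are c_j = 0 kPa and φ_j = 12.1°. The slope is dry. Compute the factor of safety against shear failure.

Resolving the block weight along and normal to the plane and applying the Mohr–Coulomb strength on the joint:
N' = W cosα = 1442·cos24.4° = 1313.2 kN/m
Driving force T = W sinα = 1442·sin24.4° = 595.7 kN/m
Resisting force R = c_j·L + N'·tanφ_j = 0·20.6 + 1313.2·tan12.1° = 0.0 + 281.5 = 281.5 kN/m
FS = R / T = 281.5 / 595.7 = 0.473

FS = 0.47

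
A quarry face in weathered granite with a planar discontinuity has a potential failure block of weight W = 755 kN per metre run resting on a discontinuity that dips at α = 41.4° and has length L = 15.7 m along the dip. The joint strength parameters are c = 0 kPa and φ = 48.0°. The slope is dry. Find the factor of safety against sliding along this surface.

Resolving the block weight along and normal to the plane and applying the Mohr–Coulomb strength on the joint:
N' = W cosα = 755·cos41.4° = 566.3 kN/m
Driving force T = W sinα = 755·sin41.4° = 499.3 kN/m
Resisting force R = c·L + N'·tanφ = 0·15.7 + 566.3·tan48.0° = 0.0 + 629.0 = 629.0 kN/m
FS = R / T = 629.0 / 499.3 = 1.260

FS = 1.26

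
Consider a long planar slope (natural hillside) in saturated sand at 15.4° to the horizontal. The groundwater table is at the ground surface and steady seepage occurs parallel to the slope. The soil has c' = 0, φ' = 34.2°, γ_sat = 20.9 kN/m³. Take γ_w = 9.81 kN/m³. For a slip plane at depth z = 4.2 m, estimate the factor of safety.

FS = 1.31

With seepage parallel to the slope and the water table at the surface, the effective normal stress on the slip plane uses the buoyant unit weight γ' = γ_sat − γ_w while the driving shear stress uses γ_sat:
FS = [c' + γ' z cos²β tanφ'] / [γ_sat z sinβ cosβ]
(For c' = 0 this reduces to FS = (γ'/γ_sat)·tanφ'/tanβ.)
γ' = 20.9 − 9.81 = 11.09 kN/m³
Numerator = 0.0 + 11.09·4.2·cos²15.4°·tan34.2° = 0.0 + 11.09·4.2·0.9295·0.6796 = 29.422 kPa
Denominator = 20.9·4.2·sin15.4°·cos15.4° = 20.9·4.2·0.2656·0.9641 = 22.474 kPa
FS = 29.422 / 22.474 = 1.309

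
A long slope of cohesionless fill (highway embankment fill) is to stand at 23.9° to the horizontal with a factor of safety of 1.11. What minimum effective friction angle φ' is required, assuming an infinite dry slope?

φ' = 26.2°

FS = tanφ'/tanβ ⇒ tanφ' = FS · tanβ = 1.11 · tan23.9° = 0.4919
φ' = arctan(0.4919) = 26.19°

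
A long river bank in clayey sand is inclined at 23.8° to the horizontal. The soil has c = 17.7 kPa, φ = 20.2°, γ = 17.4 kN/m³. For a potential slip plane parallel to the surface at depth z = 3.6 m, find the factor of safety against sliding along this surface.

FS = 1.60

For an infinite slope with a slip plane parallel to the surface (no pore pressure): FS = [c + γz cos²β tanφ] / [γz sinβ cosβ].
γz = 17.4·3.6 = 62.64 kN/m²
Numerator = 17.7 + 62.64·cos²23.8°·tan20.2° = 17.7 + 62.64·0.8372·0.3679 = 36.994 kPa
Denominator = 62.64·sin23.8°·cos23.8° = 62.64·0.4035·0.9150 = 23.128 kPa
FS = 36.994 / 23.128 = 1.599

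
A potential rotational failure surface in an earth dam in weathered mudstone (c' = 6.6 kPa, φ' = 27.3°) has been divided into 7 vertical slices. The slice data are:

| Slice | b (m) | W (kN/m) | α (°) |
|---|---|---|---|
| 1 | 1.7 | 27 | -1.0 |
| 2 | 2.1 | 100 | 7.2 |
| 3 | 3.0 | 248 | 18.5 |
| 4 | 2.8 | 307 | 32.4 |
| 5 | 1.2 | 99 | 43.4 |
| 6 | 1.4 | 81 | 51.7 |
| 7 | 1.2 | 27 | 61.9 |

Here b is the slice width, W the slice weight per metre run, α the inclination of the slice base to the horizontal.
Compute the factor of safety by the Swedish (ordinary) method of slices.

Ordinary method of slices: FS = Σ[c'·Δl_i + (W_i cosα_i)·tanφ'] / Σ W_i sinα_i, with Δl_i = b_i / cosα_i.
Slice 1: Δl = 1.7/cos(-1.0°) = 1.700 m; N'_1 = 27·cos(-1.0°) = 27.0; c'Δl = 11.22; W sinα = -0.5
Slice 2: Δl = 2.1/cos7.2° = 2.117 m; N'_2 = 100·cos7.2° = 99.2; c'Δl = 13.97; W sinα = 12.5
Slice 3: Δl = 3.0/cos18.5° = 3.163 m; N'_3 = 248·cos18.5° = 235.2; c'Δl = 20.88; W sinα = 78.7
Slice 4: Δl = 2.8/cos32.4° = 3.316 m; N'_4 = 307·cos32.4° = 259.2; c'Δl = 21.89; W sinα = 164.5
Slice 5: Δl = 1.2/cos43.4° = 1.652 m; N'_5 = 99·cos43.4° = 71.9; c'Δl = 10.90; W sinα = 68.0
Slice 6: Δl = 1.4/cos51.7° = 2.259 m; N'_6 = 81·cos51.7° = 50.2; c'Δl = 14.91; W sinα = 63.6
Slice 7: Δl = 1.2/cos61.9° = 2.548 m; N'_7 = 27·cos61.9° = 12.7; c'Δl = 16.81; W sinα = 23.8
Σc'Δl = 110.6 kN/m; ΣN' = 755.5 kN/m; ΣW sinα = 410.7 kN/m
Resisting = 110.6 + 755.5·tan27.3° = 110.6 + 389.9 = 500.5 kN/m
FS = 500.5 / 410.7 = 1.219

FS = 1.22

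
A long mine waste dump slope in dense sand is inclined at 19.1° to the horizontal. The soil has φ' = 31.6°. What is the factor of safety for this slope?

FS = 1.78

For a dry cohesionless infinite slope the factor of safety is FS = tanφ' / tanβ.
FS = tan31.6° / tan19.1° = 0.6152 / 0.3463 = 1.777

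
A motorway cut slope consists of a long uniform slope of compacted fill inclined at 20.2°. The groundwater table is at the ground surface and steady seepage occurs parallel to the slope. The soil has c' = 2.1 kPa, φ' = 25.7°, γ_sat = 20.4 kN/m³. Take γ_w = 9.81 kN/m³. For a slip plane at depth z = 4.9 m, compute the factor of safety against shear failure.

FS = 0.74

With seepage parallel to the slope and the water table at the surface, the effective normal stress on the slip plane uses the buoyant unit weight γ' = γ_sat − γ_w while the driving shear stress uses γ_sat:
FS = [c' + γ' z cos²β tanφ'] / [γ_sat z sinβ cosβ]
γ' = 20.4 − 9.81 = 10.59 kN/m³
Numerator = 2.1 + 10.59·4.9·cos²20.2°·tan25.7° = 2.1 + 10.59·4.9·0.8808·0.4813 = 24.096 kPa
Denominator = 20.4·4.9·sin20.2°·cos20.2° = 20.4·4.9·0.3453·0.9385 = 32.393 kPa
FS = 24.096 / 32.393 = 0.744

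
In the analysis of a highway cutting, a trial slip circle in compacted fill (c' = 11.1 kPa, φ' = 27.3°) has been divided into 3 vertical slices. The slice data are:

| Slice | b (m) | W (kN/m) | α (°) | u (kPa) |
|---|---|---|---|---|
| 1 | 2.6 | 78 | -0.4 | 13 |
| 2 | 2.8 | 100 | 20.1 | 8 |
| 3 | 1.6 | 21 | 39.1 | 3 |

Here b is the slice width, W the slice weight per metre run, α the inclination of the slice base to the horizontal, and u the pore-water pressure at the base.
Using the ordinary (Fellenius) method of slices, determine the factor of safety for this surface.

FS = 3.17

Ordinary method of slices: FS = Σ[c'·Δl_i + (W_i cosα_i − u_i·Δl_i)·tanφ'] / Σ W_i sinα_i, with Δl_i = b_i / cosα_i.
Slice 1: Δl = 2.6/cos(-0.4°) = 2.600 m; N'_1 = 78·cos(-0.4°) − 13·2.600 = 44.2; c'Δl = 28.86; W sinα = -0.5
Slice 2: Δl = 2.8/cos20.1° = 2.982 m; N'_2 = 100·cos20.1° − 8·2.982 = 70.1; c'Δl = 33.10; W sinα = 34.4
Slice 3: Δl = 1.6/cos39.1° = 2.062 m; N'_3 = 21·cos39.1° − 3·2.062 = 10.1; c'Δl = 22.89; W sinα = 13.2
Σc'Δl = 84.8 kN/m; ΣN' = 124.4 kN/m; ΣW sinα = 47.1 kN/m
Resisting = 84.8 + 124.4·tan27.3° = 84.8 + 64.2 = 149.0 kN/m
FS = 149.0 / 47.1 = 3.166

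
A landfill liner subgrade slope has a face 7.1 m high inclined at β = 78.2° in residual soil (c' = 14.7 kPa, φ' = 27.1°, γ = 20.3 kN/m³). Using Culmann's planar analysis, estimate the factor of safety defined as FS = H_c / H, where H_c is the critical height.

H_c = (4c'/γ) · sinβ cosφ' / [1 − cos(β − φ')]
    = (4·14.7/20.3) · sin78.2°·cos27.1° / [1 − cos51.1°]
    = 2.897 · 0.8714 / 0.3720 = 6.78 m
FS = H_c / H = 6.78 / 7.1 = 0.956

FS = 0.96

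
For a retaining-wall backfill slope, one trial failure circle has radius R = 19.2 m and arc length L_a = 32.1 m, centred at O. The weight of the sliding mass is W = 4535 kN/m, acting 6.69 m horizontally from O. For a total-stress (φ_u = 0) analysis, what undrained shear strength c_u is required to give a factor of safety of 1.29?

FS = c_u·L_a·R / (W·d), so c_u = FS·W·d / (L_a·R).
c_u = 1.29·4535·6.69 / (32.10·19.2) = 39137.5 / 616.32 = 63.50 kPa

c_u = 63.5 kPa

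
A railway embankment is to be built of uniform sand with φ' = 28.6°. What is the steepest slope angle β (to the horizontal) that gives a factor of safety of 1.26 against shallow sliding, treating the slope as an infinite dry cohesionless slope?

For an infinite dry cohesionless slope FS = tanφ'/tanβ, so tanβ = tanφ' / FS.
tanβ = tan28.6° / 1.26 = 0.5452 / 1.26 = 0.4327
β = arctan(0.4327) = 23.40°

β = 23.4°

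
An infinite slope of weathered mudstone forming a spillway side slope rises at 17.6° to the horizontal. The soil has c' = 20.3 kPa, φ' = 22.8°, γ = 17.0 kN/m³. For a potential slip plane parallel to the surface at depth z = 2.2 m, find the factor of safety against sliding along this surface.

For an infinite slope with a slip plane parallel to the surface (no pore pressure): FS = [c' + γz cos²β tanφ'] / [γz sinβ cosβ].
γz = 17.0·2.2 = 37.40 kN/m²
Numerator = 20.3 + 37.40·cos²17.6°·tan22.8° = 20.3 + 37.40·0.9086·0.4204 = 34.584 kPa
Denominator = 37.40·sin17.6°·cos17.6° = 37.40·0.3024·0.9532 = 10.779 kPa
FS = 34.584 / 10.779 = 3.208

FS = 3.21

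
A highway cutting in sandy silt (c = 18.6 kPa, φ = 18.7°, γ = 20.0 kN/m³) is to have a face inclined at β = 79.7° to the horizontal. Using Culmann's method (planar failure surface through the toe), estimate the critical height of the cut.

Culmann's analysis gives the critical failure plane at α_cr = (β + φ)/2 = (79.7 + 18.7)/2 = 49.2°, and the critical height
H_c = (4c/γ) · sinβ cosφ / [1 − cos(β − φ)]
    = (4·18.6/20.0) · sin79.7°·cos18.7° / [1 − cos(61.0°)]
    = 3.720 · 0.9839·0.9472 / [1 − 0.4848]
    = 3.720 · 0.9319 / 0.5152
    = 6.73 m

H_c = 6.73 m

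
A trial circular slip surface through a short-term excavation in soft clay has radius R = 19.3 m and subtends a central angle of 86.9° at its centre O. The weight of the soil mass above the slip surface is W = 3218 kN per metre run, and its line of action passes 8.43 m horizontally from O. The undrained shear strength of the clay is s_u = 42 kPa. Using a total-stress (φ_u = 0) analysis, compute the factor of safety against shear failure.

FS = 0.87

Taking moments about the centre O, the resisting moment is provided by the undrained shear strength acting along the arc:
Arc length L_a = R·θ = 19.3·(86.9°·π/180) = 19.3·1.5167 = 29.27 m
M_R = s_u·L_a·R = 42·29.27·19.3 = 23728.0 kN·m/m
M_D = W·d = 3218·8.43 = 27127.7 kN·m/m
FS = M_R / M_D = 23728.0 / 27127.7 = 0.875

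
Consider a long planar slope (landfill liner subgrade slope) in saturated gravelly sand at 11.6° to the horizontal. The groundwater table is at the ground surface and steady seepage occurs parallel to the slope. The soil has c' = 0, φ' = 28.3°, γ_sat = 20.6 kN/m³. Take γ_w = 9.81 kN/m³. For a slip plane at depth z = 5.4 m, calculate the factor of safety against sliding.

With seepage parallel to the slope and the water table at the surface, the effective normal stress on the slip plane uses the buoyant unit weight γ' = γ_sat − γ_w while the driving shear stress uses γ_sat:
FS = [c' + γ' z cos²β tanφ'] / [γ_sat z sinβ cosβ]
(For c' = 0 this reduces to FS = (γ'/γ_sat)·tanφ'/tanβ.)
γ' = 20.6 − 9.81 = 10.79 kN/m³
Numerator = 0.0 + 10.79·5.4·cos²11.6°·tan28.3° = 0.0 + 10.79·5.4·0.9596·0.5384 = 30.105 kPa
Denominator = 20.6·5.4·sin11.6°·cos11.6° = 20.6·5.4·0.2011·0.9796 = 21.911 kPa
FS = 30.105 / 21.911 = 1.374

FS = 1.37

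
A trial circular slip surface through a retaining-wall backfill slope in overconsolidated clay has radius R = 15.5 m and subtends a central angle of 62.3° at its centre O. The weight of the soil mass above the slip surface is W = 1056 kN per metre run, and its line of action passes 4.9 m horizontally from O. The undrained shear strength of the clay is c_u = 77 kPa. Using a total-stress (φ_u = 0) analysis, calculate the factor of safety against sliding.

Taking moments about the centre O, the resisting moment is provided by the undrained shear strength acting along the arc:
Arc length L_a = R·θ = 15.5·(62.3°·π/180) = 15.5·1.0873 = 16.85 m
M_R = c_u·L_a·R = 77·16.85·15.5 = 20115.0 kN·m/m
M_D = W·d = 1056·4.9 = 5174.4 kN·m/m
FS = M_R / M_D = 20115.0 / 5174.4 = 3.887

FS = 3.89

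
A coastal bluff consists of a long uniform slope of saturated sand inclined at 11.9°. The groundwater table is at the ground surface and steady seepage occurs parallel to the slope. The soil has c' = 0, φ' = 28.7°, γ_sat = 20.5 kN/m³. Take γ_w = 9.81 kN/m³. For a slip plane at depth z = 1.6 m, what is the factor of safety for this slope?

With seepage parallel to the slope and the water table at the surface, the effective normal stress on the slip plane uses the buoyant unit weight γ' = γ_sat − γ_w while the driving shear stress uses γ_sat:
FS = [c' + γ' z cos²β tanφ'] / [γ_sat z sinβ cosβ]
(For c' = 0 this reduces to FS = (γ'/γ_sat)·tanφ'/tanβ.)
γ' = 20.5 − 9.81 = 10.69 kN/m³
Numerator = 0.0 + 10.69·1.6·cos²11.9°·tan28.7° = 0.0 + 10.69·1.6·0.9575·0.5475 = 8.966 kPa
Denominator = 20.5·1.6·sin11.9°·cos11.9° = 20.5·1.6·0.2062·0.9785 = 6.618 kPa
FS = 8.966 / 6.618 = 1.355

FS = 1.35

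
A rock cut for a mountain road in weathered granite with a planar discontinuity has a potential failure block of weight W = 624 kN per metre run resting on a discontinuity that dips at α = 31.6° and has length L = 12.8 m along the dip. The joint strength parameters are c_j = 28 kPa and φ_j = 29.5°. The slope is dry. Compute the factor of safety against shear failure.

FS = 2.02

Resolving the block weight along and normal to the plane and applying the Mohr–Coulomb strength on the joint:
N' = W cosα = 624·cos31.6° = 531.5 kN/m
Driving force T = W sinα = 624·sin31.6° = 327.0 kN/m
Resisting force R = c_j·L + N'·tanφ_j = 28·12.8 + 531.5·tan29.5° = 358.4 + 300.7 = 659.1 kN/m
FS = R / T = 659.1 / 327.0 = 2.016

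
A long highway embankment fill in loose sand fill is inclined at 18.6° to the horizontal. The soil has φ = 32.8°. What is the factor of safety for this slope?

For a dry cohesionless infinite slope the factor of safety is FS = tanφ / tanβ.
FS = tan32.8° / tan18.6° = 0.6445 / 0.3365 = 1.915

FS = 1.91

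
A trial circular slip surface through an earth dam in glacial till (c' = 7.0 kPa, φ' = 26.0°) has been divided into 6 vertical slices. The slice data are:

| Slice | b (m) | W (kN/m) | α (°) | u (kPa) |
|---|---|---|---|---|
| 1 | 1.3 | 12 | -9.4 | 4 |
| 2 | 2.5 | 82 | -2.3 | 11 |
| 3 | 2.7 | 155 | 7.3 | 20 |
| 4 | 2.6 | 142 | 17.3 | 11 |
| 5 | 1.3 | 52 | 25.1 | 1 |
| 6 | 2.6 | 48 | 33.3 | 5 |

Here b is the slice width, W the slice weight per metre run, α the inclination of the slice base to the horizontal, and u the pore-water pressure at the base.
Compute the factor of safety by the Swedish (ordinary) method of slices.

Ordinary method of slices: FS = Σ[c'·Δl_i + (W_i cosα_i − u_i·Δl_i)·tanφ'] / Σ W_i sinα_i, with Δl_i = b_i / cosα_i.
Slice 1: Δl = 1.3/cos(-9.4°) = 1.318 m; N'_1 = 12·cos(-9.4°) − 4·1.318 = 6.6; c'Δl = 9.22; W sinα = -2.0
Slice 2: Δl = 2.5/cos(-2.3°) = 2.502 m; N'_2 = 82·cos(-2.3°) − 11·2.502 = 54.4; c'Δl = 17.51; W sinα = -3.3
Slice 3: Δl = 2.7/cos7.3° = 2.722 m; N'_3 = 155·cos7.3° − 20·2.722 = 99.3; c'Δl = 19.05; W sinα = 19.7
Slice 4: Δl = 2.6/cos17.3° = 2.723 m; N'_4 = 142·cos17.3° − 11·2.723 = 105.6; c'Δl = 19.06; W sinα = 42.2
Slice 5: Δl = 1.3/cos25.1° = 1.436 m; N'_5 = 52·cos25.1° − 1·1.436 = 45.7; c'Δl = 10.05; W sinα = 22.1
Slice 6: Δl = 2.6/cos33.3° = 3.111 m; N'_6 = 48·cos33.3° − 5·3.111 = 24.6; c'Δl = 21.78; W sinα = 26.4
Σc'Δl = 96.7 kN/m; ΣN' = 336.1 kN/m; ΣW sinα = 105.1 kN/m
Resisting = 96.7 + 336.1·tan26.0° = 96.7 + 163.9 = 260.6 kN/m
FS = 260.6 / 105.1 = 2.480

FS = 2.48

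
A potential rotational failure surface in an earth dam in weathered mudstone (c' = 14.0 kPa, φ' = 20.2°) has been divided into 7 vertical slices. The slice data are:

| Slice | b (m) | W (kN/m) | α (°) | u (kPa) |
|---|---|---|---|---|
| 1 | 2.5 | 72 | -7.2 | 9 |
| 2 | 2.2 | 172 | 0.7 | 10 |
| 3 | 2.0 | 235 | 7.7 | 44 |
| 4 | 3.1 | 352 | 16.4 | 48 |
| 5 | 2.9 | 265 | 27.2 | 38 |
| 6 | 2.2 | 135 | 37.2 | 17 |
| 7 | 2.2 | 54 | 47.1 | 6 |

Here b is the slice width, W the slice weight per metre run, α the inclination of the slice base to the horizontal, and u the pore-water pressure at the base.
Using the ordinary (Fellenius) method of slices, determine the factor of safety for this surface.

Ordinary method of slices: FS = Σ[c'·Δl_i + (W_i cosα_i − u_i·Δl_i)·tanφ'] / Σ W_i sinα_i, with Δl_i = b_i / cosα_i.
Slice 1: Δl = 2.5/cos(-7.2°) = 2.520 m; N'_1 = 72·cos(-7.2°) − 9·2.520 = 48.8; c'Δl = 35.28; W sinα = -9.0
Slice 2: Δl = 2.2/cos0.7° = 2.200 m; N'_2 = 172·cos0.7° − 10·2.200 = 150.0; c'Δl = 30.80; W sinα = 2.1
Slice 3: Δl = 2.0/cos7.7° = 2.018 m; N'_3 = 235·cos7.7° − 44·2.018 = 144.1; c'Δl = 28.25; W sinα = 31.5
Slice 4: Δl = 3.1/cos16.4° = 3.231 m; N'_4 = 352·cos16.4° − 48·3.231 = 182.6; c'Δl = 45.24; W sinα = 99.4
Slice 5: Δl = 2.9/cos27.2° = 3.261 m; N'_5 = 265·cos27.2° − 38·3.261 = 111.8; c'Δl = 45.65; W sinα = 121.1
Slice 6: Δl = 2.2/cos37.2° = 2.762 m; N'_6 = 135·cos37.2° − 17·2.762 = 60.6; c'Δl = 38.67; W sinα = 81.6
Slice 7: Δl = 2.2/cos47.1° = 3.232 m; N'_7 = 54·cos47.1° − 6·3.232 = 17.4; c'Δl = 45.25; W sinα = 39.6
Σc'Δl = 269.1 kN/m; ΣN' = 715.1 kN/m; ΣW sinα = 366.3 kN/m
Resisting = 269.1 + 715.1·tan20.2° = 269.1 + 263.1 = 532.3 kN/m
FS = 532.3 / 366.3 = 1.453

FS = 1.45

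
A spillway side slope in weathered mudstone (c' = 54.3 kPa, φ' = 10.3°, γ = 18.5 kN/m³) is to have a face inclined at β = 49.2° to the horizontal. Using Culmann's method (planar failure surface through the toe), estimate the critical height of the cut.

H_c = 39.43 m

Culmann's analysis gives the critical failure plane at α_cr = (β + φ')/2 = (49.2 + 10.3)/2 = 29.8°, and the critical height
H_c = (4c'/γ) · sinβ cosφ' / [1 − cos(β − φ')]
    = (4·54.3/18.5) · sin49.2°·cos10.3° / [1 − cos(38.9°)]
    = 11.741 · 0.7570·0.9839 / [1 − 0.7782]
    = 11.741 · 0.7448 / 0.2218
    = 39.43 m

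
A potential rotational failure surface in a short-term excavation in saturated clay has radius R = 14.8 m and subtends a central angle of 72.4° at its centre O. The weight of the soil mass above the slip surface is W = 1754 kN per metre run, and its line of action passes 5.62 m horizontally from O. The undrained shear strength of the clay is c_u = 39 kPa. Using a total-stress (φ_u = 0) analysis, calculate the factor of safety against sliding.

FS = 1.10

Taking moments about the centre O, the resisting moment is provided by the undrained shear strength acting along the arc:
Arc length L_a = R·θ = 14.8·(72.4°·π/180) = 14.8·1.2636 = 18.70 m
M_R = c_u·L_a·R = 39·18.70·14.8 = 10794.5 kN·m/m
M_D = W·d = 1754·5.62 = 9857.5 kN·m/m
FS = M_R / M_D = 10794.5 / 9857.5 = 1.095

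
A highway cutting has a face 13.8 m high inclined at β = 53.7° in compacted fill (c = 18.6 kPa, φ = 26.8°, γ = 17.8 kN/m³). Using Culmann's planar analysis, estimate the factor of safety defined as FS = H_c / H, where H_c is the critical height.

H_c = (4c/γ) · sinβ cosφ / [1 − cos(β − φ)]
    = (4·18.6/17.8) · sin53.7°·cos26.8° / [1 − cos26.9°]
    = 4.180 · 0.7194 / 0.1082 = 27.79 m
FS = H_c / H = 27.79 / 13.8 = 2.014

FS = 2.01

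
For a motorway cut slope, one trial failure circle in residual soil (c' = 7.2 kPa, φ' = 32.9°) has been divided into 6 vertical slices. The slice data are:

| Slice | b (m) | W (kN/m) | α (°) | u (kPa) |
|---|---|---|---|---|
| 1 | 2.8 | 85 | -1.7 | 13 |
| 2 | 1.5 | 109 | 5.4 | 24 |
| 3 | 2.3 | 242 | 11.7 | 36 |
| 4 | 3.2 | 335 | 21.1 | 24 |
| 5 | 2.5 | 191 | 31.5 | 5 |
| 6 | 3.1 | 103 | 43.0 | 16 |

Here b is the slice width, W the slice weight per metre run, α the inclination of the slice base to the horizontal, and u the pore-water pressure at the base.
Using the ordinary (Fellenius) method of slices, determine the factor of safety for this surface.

FS = 1.59

Ordinary method of slices: FS = Σ[c'·Δl_i + (W_i cosα_i − u_i·Δl_i)·tanφ'] / Σ W_i sinα_i, with Δl_i = b_i / cosα_i.
Slice 1: Δl = 2.8/cos(-1.7°) = 2.801 m; N'_1 = 85·cos(-1.7°) − 13·2.801 = 48.5; c'Δl = 20.17; W sinα = -2.5
Slice 2: Δl = 1.5/cos5.4° = 1.507 m; N'_2 = 109·cos5.4° − 24·1.507 = 72.4; c'Δl = 10.85; W sinα = 10.3
Slice 3: Δl = 2.3/cos11.7° = 2.349 m; N'_3 = 242·cos11.7° − 36·2.349 = 152.4; c'Δl = 16.91; W sinα = 49.1
Slice 4: Δl = 3.2/cos21.1° = 3.430 m; N'_4 = 335·cos21.1° − 24·3.430 = 230.2; c'Δl = 24.70; W sinα = 120.6
Slice 5: Δl = 2.5/cos31.5° = 2.932 m; N'_5 = 191·cos31.5° − 5·2.932 = 148.2; c'Δl = 21.11; W sinα = 99.8
Slice 6: Δl = 3.1/cos43.0° = 4.239 m; N'_6 = 103·cos43.0° − 16·4.239 = 7.5; c'Δl = 30.52; W sinα = 70.2
Σc'Δl = 124.3 kN/m; ΣN' = 659.2 kN/m; ΣW sinα = 347.5 kN/m
Resisting = 124.3 + 659.2·tan32.9° = 124.3 + 426.5 = 550.7 kN/m
FS = 550.7 / 347.5 = 1.585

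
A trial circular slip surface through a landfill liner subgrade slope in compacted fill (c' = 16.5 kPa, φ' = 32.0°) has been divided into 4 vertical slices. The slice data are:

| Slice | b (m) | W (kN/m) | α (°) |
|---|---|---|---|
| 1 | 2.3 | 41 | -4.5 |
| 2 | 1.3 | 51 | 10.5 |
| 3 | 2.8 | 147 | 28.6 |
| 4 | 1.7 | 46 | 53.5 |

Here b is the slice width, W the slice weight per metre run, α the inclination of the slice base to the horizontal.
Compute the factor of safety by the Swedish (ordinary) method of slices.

Ordinary method of slices: FS = Σ[c'·Δl_i + (W_i cosα_i)·tanφ'] / Σ W_i sinα_i, with Δl_i = b_i / cosα_i.
Slice 1: Δl = 2.3/cos(-4.5°) = 2.307 m; N'_1 = 41·cos(-4.5°) = 40.9; c'Δl = 38.07; W sinα = -3.2
Slice 2: Δl = 1.3/cos10.5° = 1.322 m; N'_2 = 51·cos10.5° = 50.1; c'Δl = 21.82; W sinα = 9.3
Slice 3: Δl = 2.8/cos28.6° = 3.189 m; N'_3 = 147·cos28.6° = 129.1; c'Δl = 52.62; W sinα = 70.4
Slice 4: Δl = 1.7/cos53.5° = 2.858 m; N'_4 = 46·cos53.5° = 27.4; c'Δl = 47.16; W sinα = 37.0
Σc'Δl = 159.7 kN/m; ΣN' = 247.4 kN/m; ΣW sinα = 113.4 kN/m
Resisting = 159.7 + 247.4·tan32.0° = 159.7 + 154.6 = 314.3 kN/m
FS = 314.3 / 113.4 = 2.771

FS = 2.77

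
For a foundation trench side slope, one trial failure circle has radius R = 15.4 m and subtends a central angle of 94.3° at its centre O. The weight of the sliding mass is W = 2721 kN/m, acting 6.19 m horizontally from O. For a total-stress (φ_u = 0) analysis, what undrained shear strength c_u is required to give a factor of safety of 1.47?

c_u = 63.4 kPa

FS = c_u·L_a·R / (W·d), so c_u = FS·W·d / (L_a·R).
Arc length L_a = R·θ = 15.4·(94.3°·π/180) = 15.4·1.6458 = 25.35 m
c_u = 1.47·2721·6.19 / (25.35·15.4) = 24759.2 / 390.33 = 63.43 kPa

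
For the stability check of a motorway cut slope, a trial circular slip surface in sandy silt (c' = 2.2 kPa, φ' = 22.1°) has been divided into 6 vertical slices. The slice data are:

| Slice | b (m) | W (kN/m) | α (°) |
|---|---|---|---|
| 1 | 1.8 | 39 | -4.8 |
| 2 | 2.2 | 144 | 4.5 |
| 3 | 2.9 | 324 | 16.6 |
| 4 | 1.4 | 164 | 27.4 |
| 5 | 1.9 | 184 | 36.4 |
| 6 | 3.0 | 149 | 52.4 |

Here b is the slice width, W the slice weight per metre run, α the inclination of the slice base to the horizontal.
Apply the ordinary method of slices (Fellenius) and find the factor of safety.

FS = 0.97

Ordinary method of slices: FS = Σ[c'·Δl_i + (W_i cosα_i)·tanφ'] / Σ W_i sinα_i, with Δl_i = b_i / cosα_i.
Slice 1: Δl = 1.8/cos(-4.8°) = 1.806 m; N'_1 = 39·cos(-4.8°) = 38.9; c'Δl = 3.97; W sinα = -3.3
Slice 2: Δl = 2.2/cos4.5° = 2.207 m; N'_2 = 144·cos4.5° = 143.6; c'Δl = 4.85; W sinα = 11.3
Slice 3: Δl = 2.9/cos16.6° = 3.026 m; N'_3 = 324·cos16.6° = 310.5; c'Δl = 6.66; W sinα = 92.6
Slice 4: Δl = 1.4/cos27.4° = 1.577 m; N'_4 = 164·cos27.4° = 145.6; c'Δl = 3.47; W sinα = 75.5
Slice 5: Δl = 1.9/cos36.4° = 2.361 m; N'_5 = 184·cos36.4° = 148.1; c'Δl = 5.19; W sinα = 109.2
Slice 6: Δl = 3.0/cos52.4° = 4.917 m; N'_6 = 149·cos52.4° = 90.9; c'Δl = 10.82; W sinα = 118.1
Σc'Δl = 35.0 kN/m; ΣN' = 877.5 kN/m; ΣW sinα = 403.3 kN/m
Resisting = 35.0 + 877.5·tan22.1° = 35.0 + 356.3 = 391.3 kN/m
FS = 391.3 / 403.3 = 0.970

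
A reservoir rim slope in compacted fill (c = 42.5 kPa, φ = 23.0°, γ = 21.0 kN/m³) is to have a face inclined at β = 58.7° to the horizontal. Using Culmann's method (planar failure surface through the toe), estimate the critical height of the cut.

H_c = 33.88 m

Culmann's analysis gives the critical failure plane at α_cr = (β + φ)/2 = (58.7 + 23.0)/2 = 40.9°, and the critical height
H_c = (4c/γ) · sinβ cosφ / [1 − cos(β − φ)]
    = (4·42.5/21.0) · sin58.7°·cos23.0° / [1 − cos(35.7°)]
    = 8.095 · 0.8545·0.9205 / [1 − 0.8121]
    = 8.095 · 0.7865 / 0.1879
    = 33.88 m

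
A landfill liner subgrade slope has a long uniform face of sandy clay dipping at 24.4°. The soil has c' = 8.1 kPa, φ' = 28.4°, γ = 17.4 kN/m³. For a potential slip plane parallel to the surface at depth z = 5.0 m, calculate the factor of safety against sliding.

For an infinite slope with a slip plane parallel to the surface (no pore pressure): FS = [c' + γz cos²β tanφ'] / [γz sinβ cosβ].
γz = 17.4·5.0 = 87.00 kN/m²
Numerator = 8.1 + 87.00·cos²24.4°·tan28.4° = 8.1 + 87.00·0.8293·0.5407 = 47.113 kPa
Denominator = 87.00·sin24.4°·cos24.4° = 87.00·0.4131·0.9107 = 32.730 kPa
FS = 47.113 / 32.730 = 1.439

FS = 1.44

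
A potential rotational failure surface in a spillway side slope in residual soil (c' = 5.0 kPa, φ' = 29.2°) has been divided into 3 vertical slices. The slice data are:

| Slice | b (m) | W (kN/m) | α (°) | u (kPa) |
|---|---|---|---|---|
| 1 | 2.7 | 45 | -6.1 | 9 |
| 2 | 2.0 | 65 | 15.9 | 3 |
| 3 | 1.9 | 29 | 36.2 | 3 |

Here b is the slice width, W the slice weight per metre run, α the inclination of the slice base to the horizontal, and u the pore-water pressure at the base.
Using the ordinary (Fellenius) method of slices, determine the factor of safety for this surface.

Ordinary method of slices: FS = Σ[c'·Δl_i + (W_i cosα_i − u_i·Δl_i)·tanφ'] / Σ W_i sinα_i, with Δl_i = b_i / cosα_i.
Slice 1: Δl = 2.7/cos(-6.1°) = 2.715 m; N'_1 = 45·cos(-6.1°) − 9·2.715 = 20.3; c'Δl = 13.58; W sinα = -4.8
Slice 2: Δl = 2.0/cos15.9° = 2.080 m; N'_2 = 65·cos15.9° − 3·2.080 = 56.3; c'Δl = 10.40; W sinα = 17.8
Slice 3: Δl = 1.9/cos36.2° = 2.355 m; N'_3 = 29·cos36.2° − 3·2.355 = 16.3; c'Δl = 11.77; W sinα = 17.1
Σc'Δl = 35.7 kN/m; ΣN' = 92.9 kN/m; ΣW sinα = 30.2 kN/m
Resisting = 35.7 + 92.9·tan29.2° = 35.7 + 51.9 = 87.7 kN/m
FS = 87.7 / 30.2 = 2.908

FS = 2.91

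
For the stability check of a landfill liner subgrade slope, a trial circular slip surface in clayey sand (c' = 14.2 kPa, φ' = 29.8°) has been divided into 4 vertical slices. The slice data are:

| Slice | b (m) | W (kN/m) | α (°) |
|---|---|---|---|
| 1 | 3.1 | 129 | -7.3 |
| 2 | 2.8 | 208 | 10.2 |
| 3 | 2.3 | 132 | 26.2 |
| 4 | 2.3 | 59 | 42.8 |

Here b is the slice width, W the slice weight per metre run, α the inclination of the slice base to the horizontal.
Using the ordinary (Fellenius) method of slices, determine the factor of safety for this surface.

FS = 3.78

Ordinary method of slices: FS = Σ[c'·Δl_i + (W_i cosα_i)·tanφ'] / Σ W_i sinα_i, with Δl_i = b_i / cosα_i.
Slice 1: Δl = 3.1/cos(-7.3°) = 3.125 m; N'_1 = 129·cos(-7.3°) = 128.0; c'Δl = 44.38; W sinα = -16.4
Slice 2: Δl = 2.8/cos10.2° = 2.845 m; N'_2 = 208·cos10.2° = 204.7; c'Δl = 40.40; W sinα = 36.8
Slice 3: Δl = 2.3/cos26.2° = 2.563 m; N'_3 = 132·cos26.2° = 118.4; c'Δl = 36.40; W sinα = 58.3
Slice 4: Δl = 2.3/cos42.8° = 3.135 m; N'_4 = 59·cos42.8° = 43.3; c'Δl = 44.51; W sinα = 40.1
Σc'Δl = 165.7 kN/m; ΣN' = 494.4 kN/m; ΣW sinα = 118.8 kN/m
Resisting = 165.7 + 494.4·tan29.8° = 165.7 + 283.1 = 448.8 kN/m
FS = 448.8 / 118.8 = 3.778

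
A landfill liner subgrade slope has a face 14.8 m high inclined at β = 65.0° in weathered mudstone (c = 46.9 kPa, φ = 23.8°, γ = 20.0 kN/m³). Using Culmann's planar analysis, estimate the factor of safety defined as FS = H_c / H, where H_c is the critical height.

FS = 2.12

H_c = (4c/γ) · sinβ cosφ / [1 − cos(β − φ)]
    = (4·46.9/20.0) · sin65.0°·cos23.8° / [1 − cos41.2°]
    = 9.380 · 0.8292 / 0.2476 = 31.42 m
FS = H_c / H = 31.42 / 14.8 = 2.123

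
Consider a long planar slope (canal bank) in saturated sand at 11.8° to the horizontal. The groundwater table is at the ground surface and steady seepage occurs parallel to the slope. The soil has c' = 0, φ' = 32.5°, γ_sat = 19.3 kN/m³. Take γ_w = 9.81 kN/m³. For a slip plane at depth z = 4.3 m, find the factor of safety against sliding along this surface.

With seepage parallel to the slope and the water table at the surface, the effective normal stress on the slip plane uses the buoyant unit weight γ' = γ_sat − γ_w while the driving shear stress uses γ_sat:
FS = [c' + γ' z cos²β tanφ'] / [γ_sat z sinβ cosβ]
(For c' = 0 this reduces to FS = (γ'/γ_sat)·tanφ'/tanβ.)
γ' = 19.3 − 9.81 = 9.49 kN/m³
Numerator = 0.0 + 9.49·4.3·cos²11.8°·tan32.5° = 0.0 + 9.49·4.3·0.9582·0.6371 = 24.910 kPa
Denominator = 19.3·4.3·sin11.8°·cos11.8° = 19.3·4.3·0.2045·0.9789 = 16.612 kPa
FS = 24.910 / 16.612 = 1.499

FS = 1.50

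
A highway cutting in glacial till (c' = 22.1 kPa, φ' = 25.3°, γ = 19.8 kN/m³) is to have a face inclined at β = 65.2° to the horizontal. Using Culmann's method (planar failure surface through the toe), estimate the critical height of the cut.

H_c = 15.74 m

Culmann's analysis gives the critical failure plane at α_cr = (β + φ')/2 = (65.2 + 25.3)/2 = 45.2°, and the critical height
H_c = (4c'/γ) · sinβ cosφ' / [1 − cos(β − φ')]
    = (4·22.1/19.8) · sin65.2°·cos25.3° / [1 − cos(39.9°)]
    = 4.465 · 0.9078·0.9041 / [1 − 0.7672]
    = 4.465 · 0.8207 / 0.2328
    = 15.74 m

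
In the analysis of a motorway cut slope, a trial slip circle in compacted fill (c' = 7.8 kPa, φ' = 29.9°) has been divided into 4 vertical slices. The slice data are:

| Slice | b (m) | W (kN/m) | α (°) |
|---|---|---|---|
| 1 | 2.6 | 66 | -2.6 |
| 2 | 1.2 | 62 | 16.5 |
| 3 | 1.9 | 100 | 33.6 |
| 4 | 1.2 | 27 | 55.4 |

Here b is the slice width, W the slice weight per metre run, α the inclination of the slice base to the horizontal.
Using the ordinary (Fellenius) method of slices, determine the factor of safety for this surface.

FS = 2.10

Ordinary method of slices: FS = Σ[c'·Δl_i + (W_i cosα_i)·tanφ'] / Σ W_i sinα_i, with Δl_i = b_i / cosα_i.
Slice 1: Δl = 2.6/cos(-2.6°) = 2.603 m; N'_1 = 66·cos(-2.6°) = 65.9; c'Δl = 20.30; W sinα = -3.0
Slice 2: Δl = 1.2/cos16.5° = 1.252 m; N'_2 = 62·cos16.5° = 59.4; c'Δl = 9.76; W sinα = 17.6
Slice 3: Δl = 1.9/cos33.6° = 2.281 m; N'_3 = 100·cos33.6° = 83.3; c'Δl = 17.79; W sinα = 55.3
Slice 4: Δl = 1.2/cos55.4° = 2.113 m; N'_4 = 27·cos55.4° = 15.3; c'Δl = 16.48; W sinα = 22.2
Σc'Δl = 64.3 kN/m; ΣN' = 224.0 kN/m; ΣW sinα = 92.2 kN/m
Resisting = 64.3 + 224.0·tan29.9° = 64.3 + 128.8 = 193.1 kN/m
FS = 193.1 / 92.2 = 2.095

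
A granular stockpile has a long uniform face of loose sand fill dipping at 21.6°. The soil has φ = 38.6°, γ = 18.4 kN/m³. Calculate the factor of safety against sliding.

For a dry cohesionless infinite slope the factor of safety is FS = tanφ / tanβ.
FS = tan38.6° / tan21.6° = 0.7983 / 0.3959 = 2.016

FS = 2.02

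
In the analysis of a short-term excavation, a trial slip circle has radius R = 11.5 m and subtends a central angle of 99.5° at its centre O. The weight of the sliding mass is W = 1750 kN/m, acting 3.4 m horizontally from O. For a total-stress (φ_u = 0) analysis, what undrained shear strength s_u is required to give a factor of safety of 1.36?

FS = s_u·L_a·R / (W·d), so s_u = FS·W·d / (L_a·R).
Arc length L_a = R·θ = 11.5·(99.5°·π/180) = 11.5·1.7366 = 19.97 m
s_u = 1.36·1750·3.4 / (19.97·11.5) = 8092.0 / 229.67 = 35.23 kPa

s_u = 35.2 kPa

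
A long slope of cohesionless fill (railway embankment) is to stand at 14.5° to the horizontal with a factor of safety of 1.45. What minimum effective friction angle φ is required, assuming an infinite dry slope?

FS = tanφ/tanβ ⇒ tanφ = FS · tanβ = 1.45 · tan14.5° = 0.3750
φ = arctan(0.3750) = 20.56°

φ = 20.6°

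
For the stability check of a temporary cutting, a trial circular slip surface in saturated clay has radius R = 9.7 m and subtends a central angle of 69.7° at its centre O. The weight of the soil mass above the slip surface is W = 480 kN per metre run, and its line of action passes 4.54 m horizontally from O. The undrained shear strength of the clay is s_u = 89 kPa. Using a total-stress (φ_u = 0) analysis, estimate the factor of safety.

Taking moments about the centre O, the resisting moment is provided by the undrained shear strength acting along the arc:
Arc length L_a = R·θ = 9.7·(69.7°·π/180) = 9.7·1.2165 = 11.80 m
M_R = s_u·L_a·R = 89·11.80·9.7 = 10186.9 kN·m/m
M_D = W·d = 480·4.54 = 2179.2 kN·m/m
FS = M_R / M_D = 10186.9 / 2179.2 = 4.675

FS = 4.67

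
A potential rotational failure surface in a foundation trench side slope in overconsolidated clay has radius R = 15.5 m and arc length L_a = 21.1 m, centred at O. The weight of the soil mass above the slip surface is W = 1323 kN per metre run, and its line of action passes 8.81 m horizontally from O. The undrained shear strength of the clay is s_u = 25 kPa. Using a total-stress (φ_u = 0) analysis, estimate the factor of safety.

Taking moments about the centre O, the resisting moment is provided by the undrained shear strength acting along the arc:
M_R = s_u·L_a·R = 25·21.10·15.5 = 8176.2 kN·m/m
M_D = W·d = 1323·8.81 = 11655.6 kN·m/m
FS = M_R / M_D = 8176.2 / 11655.6 = 0.701

FS = 0.70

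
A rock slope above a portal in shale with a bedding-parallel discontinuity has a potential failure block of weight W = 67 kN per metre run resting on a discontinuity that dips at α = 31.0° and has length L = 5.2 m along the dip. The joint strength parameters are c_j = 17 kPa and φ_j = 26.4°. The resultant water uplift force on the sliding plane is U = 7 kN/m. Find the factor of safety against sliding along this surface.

FS = 3.29

Resolving the block weight along and normal to the plane and applying the Mohr–Coulomb strength on the joint:
N' = W cosα − U = 67·cos31.0° − 7 = 50.4 kN/m
Driving force T = W sinα = 67·sin31.0° = 34.5 kN/m
Resisting force R = c_j·L + N'·tanφ_j = 17·5.2 + 50.4·tan26.4° = 88.4 + 25.0 = 113.4 kN/m
FS = R / T = 113.4 / 34.5 = 3.287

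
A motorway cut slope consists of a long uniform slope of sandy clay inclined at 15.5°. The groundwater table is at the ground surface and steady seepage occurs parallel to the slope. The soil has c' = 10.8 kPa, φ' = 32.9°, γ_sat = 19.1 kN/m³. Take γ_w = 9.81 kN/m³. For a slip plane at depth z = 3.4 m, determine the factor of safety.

With seepage parallel to the slope and the water table at the surface, the effective normal stress on the slip plane uses the buoyant unit weight γ' = γ_sat − γ_w while the driving shear stress uses γ_sat:
FS = [c' + γ' z cos²β tanφ'] / [γ_sat z sinβ cosβ]
γ' = 19.1 − 9.81 = 9.29 kN/m³
Numerator = 10.8 + 9.29·3.4·cos²15.5°·tan32.9° = 10.8 + 9.29·3.4·0.9286·0.6469 = 29.775 kPa
Denominator = 19.1·3.4·sin15.5°·cos15.5° = 19.1·3.4·0.2672·0.9636 = 16.723 kPa
FS = 29.775 / 16.723 = 1.780

FS = 1.78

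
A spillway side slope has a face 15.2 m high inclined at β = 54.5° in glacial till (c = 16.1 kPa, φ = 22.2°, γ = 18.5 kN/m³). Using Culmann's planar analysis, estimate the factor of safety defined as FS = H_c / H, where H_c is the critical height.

FS = 1.12

H_c = (4c/γ) · sinβ cosφ / [1 − cos(β − φ)]
    = (4·16.1/18.5) · sin54.5°·cos22.2° / [1 − cos32.3°]
    = 3.481 · 0.7538 / 0.1547 = 16.96 m
FS = H_c / H = 16.96 / 15.2 = 1.116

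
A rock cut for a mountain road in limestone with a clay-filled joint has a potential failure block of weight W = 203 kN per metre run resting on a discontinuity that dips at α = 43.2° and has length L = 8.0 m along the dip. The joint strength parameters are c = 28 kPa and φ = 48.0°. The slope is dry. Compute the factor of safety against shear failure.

Resolving the block weight along and normal to the plane and applying the Mohr–Coulomb strength on the joint:
N' = W cosα = 203·cos43.2° = 148.0 kN/m
Driving force T = W sinα = 203·sin43.2° = 139.0 kN/m
Resisting force R = c·L + N'·tanφ = 28·8.0 + 148.0·tan48.0° = 224.0 + 164.3 = 388.3 kN/m
FS = R / T = 388.3 / 139.0 = 2.795

FS = 2.79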